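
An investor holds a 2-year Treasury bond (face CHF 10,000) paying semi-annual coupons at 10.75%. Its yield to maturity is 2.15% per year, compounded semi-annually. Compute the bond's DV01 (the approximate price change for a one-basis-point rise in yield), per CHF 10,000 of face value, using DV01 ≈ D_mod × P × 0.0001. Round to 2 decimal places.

Periodic yield y = 0.01075.
  t   CF        PV=CF/(1+0.01075)^t    t·PV
  1       537.50       531.7833       531.7833
  2       537.50       526.1275     1,052.2549
  3       537.50       520.5317     1,561.5952
  4    10,537.50    10,096.3079    40,385.2317
  Σ                 11,674.7505    43,530.8652
P = 11,674.7505; D_Mac = 3.72863 half-year periods = 1.86432 yrs; D_mod = 1.84449 yrs.
DV01 ≈ 1.84449 × 11,674.7505 × 0.0001 = 2.153394.

CHF 2.15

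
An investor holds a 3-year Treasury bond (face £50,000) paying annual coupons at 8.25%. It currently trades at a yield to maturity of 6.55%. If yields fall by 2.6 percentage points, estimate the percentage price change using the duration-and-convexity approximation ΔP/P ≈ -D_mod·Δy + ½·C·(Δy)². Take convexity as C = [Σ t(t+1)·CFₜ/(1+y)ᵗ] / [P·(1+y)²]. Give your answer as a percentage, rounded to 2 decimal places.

+7.11%

With y = 0.0655:
  t   CF        PV=CF/(1+0.0655)^t    t·PV        t(t+1)·PV
  1     4,125.00     3,871.4219     3,871.4219       7,742.8437
  2     4,125.00     3,633.4321     7,266.8641      21,800.5924
  3    54,125.00    44,744.2824   134,232.8472     536,931.3886
  Σ                 52,249.1363   145,371.1332     566,474.8248
P = 52,249.1363; D_Mac = 2.78227 yrs; D_mod = 2.61123 yrs; C = 9.54981.
Duration effect: -2.61123 × (-0.026) = +0.067892
Convexity effect: 0.5 × 9.54981 × (-0.026)² = +0.0032278
ΔP/P ≈ +0.067892 + 0.0032278 = +0.071120 = +7.1120%.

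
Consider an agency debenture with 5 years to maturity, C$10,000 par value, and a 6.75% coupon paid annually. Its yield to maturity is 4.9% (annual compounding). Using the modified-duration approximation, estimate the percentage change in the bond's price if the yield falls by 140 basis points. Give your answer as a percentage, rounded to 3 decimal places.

Periodic yield y = 0.049. Modified duration first:
  t   CF        PV=CF/(1+0.049)^t    t·PV
  1       675.00       643.4700       643.4700
  2       675.00       613.4127     1,226.8255
  3       675.00       584.7595     1,754.2786
  4       675.00       557.4447     2,229.7790
  5    10,675.00     8,404.0851    42,020.4256
  Σ                 10,803.1721    47,874.7786
P = 10,803.1721; D_Mac = 4.43155 yrs; D_mod = 4.43155/(1+0.049) = 4.22455 yrs.
ΔP/P ≈ -D_mod · Δy = -4.22455 × (-0.014) = +0.059144 = +5.9144%.

+5.914%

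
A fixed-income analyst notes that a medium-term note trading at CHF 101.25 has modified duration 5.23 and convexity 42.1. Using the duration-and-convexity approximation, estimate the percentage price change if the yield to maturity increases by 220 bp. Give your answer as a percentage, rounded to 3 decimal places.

Duration effect: -D_mod·Δy = -5.23 × (+0.022) = -0.115060
Convexity effect: ½·C·(Δy)² = 0.5 × 42.1 × (0.022)² = +0.0101882
ΔP/P ≈ -0.115060 + 0.0101882 = -0.1048718
= -10.48718%.

-10.487%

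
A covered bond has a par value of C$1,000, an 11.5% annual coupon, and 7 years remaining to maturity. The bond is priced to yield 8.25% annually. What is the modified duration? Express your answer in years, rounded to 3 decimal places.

Periodic yield y = 0.0825. First find Macaulay duration:
  t   CF        PV=CF/(1+0.0825)^t    t·PV
  1       115.00       106.2356       106.2356
  2       115.00        98.1391       196.2782
  3       115.00        90.6597       271.9790
  4       115.00        83.7503       335.0011
  5       115.00        77.3675       386.8373
  6       115.00        71.4711       428.8265
  7     1,115.00       640.1467     4,481.0271
  Σ                  1,167.7699     6,206.1848
P = 1,167.7699; Macaulay duration = 6,206.1848 / 1,167.7699 = 5.31456 years.
Modified duration = D_Mac / (1 + y) = 5.31456 / 1.0825 = 4.90953 years.

4.910 years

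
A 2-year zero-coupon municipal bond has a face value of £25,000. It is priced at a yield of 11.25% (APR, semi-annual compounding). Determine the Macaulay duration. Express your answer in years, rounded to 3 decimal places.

2.000 years

A zero-coupon bond has a single cash flow at maturity, so its Macaulay duration equals its maturity: 2 years.
(Equivalently: 4 semi-annual periods ÷ 2 = 2 years.)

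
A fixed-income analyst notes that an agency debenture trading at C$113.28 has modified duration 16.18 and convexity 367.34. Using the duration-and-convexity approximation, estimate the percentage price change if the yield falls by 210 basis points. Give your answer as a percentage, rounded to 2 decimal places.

Duration effect: -D_mod·Δy = -16.18 × (-0.021) = +0.339780
Convexity effect: ½·C·(Δy)² = 0.5 × 367.34 × (-0.021)² = +0.08099847
ΔP/P ≈ +0.339780 + 0.08099847 = +0.42077847
= +42.077847%.

+42.08%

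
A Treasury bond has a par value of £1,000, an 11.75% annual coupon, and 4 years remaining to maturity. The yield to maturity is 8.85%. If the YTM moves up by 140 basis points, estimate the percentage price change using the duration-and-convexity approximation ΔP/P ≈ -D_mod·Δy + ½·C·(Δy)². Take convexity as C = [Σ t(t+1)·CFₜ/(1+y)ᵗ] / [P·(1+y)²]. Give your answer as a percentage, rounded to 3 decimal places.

-4.289%

With y = 0.0885:
  t   CF        PV=CF/(1+0.0885)^t    t·PV        t(t+1)·PV
  1       117.50       107.9467       107.9467         215.8934
  2       117.50        99.1702       198.3403         595.0209
  3       117.50        91.1072       273.3215       1,093.2861
  4     1,117.50       796.0380     3,184.1520      15,920.7599
  Σ                  1,094.2620     3,763.7605      17,824.9604
P = 1,094.2620; D_Mac = 3.43954 yrs; D_mod = 3.15989 yrs; C = 13.74834.
Duration effect: -3.15989 × (+0.014) = -0.044238
Convexity effect: 0.5 × 13.74834 × (0.014)² = +0.0013473
ΔP/P ≈ -0.044238 + 0.0013473 = -0.042891 = -4.2891%.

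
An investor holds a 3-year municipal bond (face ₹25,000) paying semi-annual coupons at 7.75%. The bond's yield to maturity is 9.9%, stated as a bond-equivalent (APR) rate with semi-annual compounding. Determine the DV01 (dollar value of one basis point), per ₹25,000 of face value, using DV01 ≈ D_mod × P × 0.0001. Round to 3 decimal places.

Periodic yield y = 0.0495.
  t   CF        PV=CF/(1+0.0495)^t    t·PV
  1       968.75       923.0586       923.0586
  2       968.75       879.5222     1,759.0445
  3       968.75       838.0393     2,514.1179
  4       968.75       798.5129     3,194.0517
  5       968.75       760.8508     3,804.2540
  6    25,968.75    19,433.7400   116,602.4400
  Σ                 23,633.7239   128,796.9666
P = 23,633.7239; D_Mac = 5.44971 half-year periods = 2.72486 yrs; D_mod = 2.59634 yrs.
DV01 ≈ 2.59634 × 23,633.7239 × 0.0001 = 6.136111.

₹6.136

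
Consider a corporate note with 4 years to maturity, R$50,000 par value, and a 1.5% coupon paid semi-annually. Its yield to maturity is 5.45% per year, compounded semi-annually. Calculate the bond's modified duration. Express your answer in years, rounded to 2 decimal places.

3.78 years

Periodic yield y = 0.02725. First find Macaulay duration:
  t   CF        PV=CF/(1+0.02725)^t    t·PV
  1       375.00       365.0523       365.0523
  2       375.00       355.3685       710.7371
  3       375.00       345.9416     1,037.8249
  4       375.00       336.7648     1,347.0591
  5       375.00       327.8314     1,639.1569
  6       375.00       319.1349     1,914.8097
  7       375.00       310.6692     2,174.6845
  8    50,375.00    40,626.1680   325,009.3437
  Σ                 42,986.9308   334,198.6681
P = 42,986.9308; Macaulay duration = 334,198.6681 / 42,986.9308 = 7.77442 half-year periods = 3.88721 years.
Modified duration = D_Mac / (1 + y) = 3.88721 / 1.02725 = 3.78410 years.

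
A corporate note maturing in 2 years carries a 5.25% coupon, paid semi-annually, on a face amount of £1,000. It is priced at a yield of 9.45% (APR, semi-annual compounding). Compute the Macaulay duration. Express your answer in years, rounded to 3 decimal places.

1.921 years

Periodic yield y = 0.04725. Discount each cash flow and weight by its period:
  t   CF        PV=CF/(1+0.04725)^t    t·PV
  1        26.25        25.0656        25.0656
  2        26.25        23.9347        47.8695
  3        26.25        22.8548        68.5645
  4     1,026.25       853.2017     3,412.8067
  Σ                    925.0569     3,554.3063
Price P = Σ PV = 925.0569.
Macaulay duration = Σ(t·PV) / P = 3,554.3063 / 925.0569 = 3.84226 half-year periods.
In years: 3.84226 / 2 = 1.92113 years.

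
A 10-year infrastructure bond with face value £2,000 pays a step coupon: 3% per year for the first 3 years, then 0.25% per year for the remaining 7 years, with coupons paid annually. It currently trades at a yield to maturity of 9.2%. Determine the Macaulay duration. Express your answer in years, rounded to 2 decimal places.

Periodic yield y = 0.092. Discount each cash flow and weight by its year:
  t   CF        PV=CF/(1+0.092)^t    t·PV
  1        60.00        54.9451        54.9451
  2        60.00        50.3160       100.6320
  3        60.00        46.0769       138.2307
  4         5.00         3.5162        14.0650
  5         5.00         3.2200        16.1000
  6         5.00         2.9487        17.6923
  7         5.00         2.7003        18.9021
  8         5.00         2.4728        19.7824
  9         5.00         2.2645        20.3802
  10    2,005.00       831.5493     8,315.4928
  Σ                  1,000.0098     8,716.2226
Price P = Σ PV = 1,000.0098.
Macaulay duration = Σ(t·PV) / P = 8,716.2226 / 1,000.0098 = 8.71614 years.

8.72 years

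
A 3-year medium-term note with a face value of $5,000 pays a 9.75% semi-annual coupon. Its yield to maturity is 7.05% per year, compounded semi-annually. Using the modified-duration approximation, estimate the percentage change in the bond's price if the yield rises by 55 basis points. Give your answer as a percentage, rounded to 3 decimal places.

-1.427%

Periodic yield y = 0.03525. Modified duration first:
  t   CF        PV=CF/(1+0.03525)^t    t·PV
  1       243.75       235.4504       235.4504
  2       243.75       227.4333       454.8667
  3       243.75       219.6893       659.0679
  4       243.75       212.2089       848.8357
  5       243.75       204.9833     1,024.9164
  6     5,243.75     4,259.6169    25,557.7015
  Σ                  5,359.3822    28,780.8386
P = 5,359.3822; D_Mac = 5.37018 half-year periods = 2.68509 yrs; D_mod = 2.68509/(1+0.03525) = 2.59366 yrs.
ΔP/P ≈ -D_mod · Δy = -2.59366 × (+0.0055) = -0.014265 = -1.4265%.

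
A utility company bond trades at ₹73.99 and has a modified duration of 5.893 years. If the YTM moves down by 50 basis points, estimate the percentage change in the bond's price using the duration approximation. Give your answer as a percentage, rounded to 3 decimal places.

+2.947%

Duration approximation: ΔP/P ≈ -D_mod · Δy = -5.893 × (-0.005) = +0.029465.
As a percentage: +2.9465%.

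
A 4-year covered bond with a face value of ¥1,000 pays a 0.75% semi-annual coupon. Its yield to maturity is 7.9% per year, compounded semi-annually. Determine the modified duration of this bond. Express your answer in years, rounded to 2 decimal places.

Periodic yield y = 0.0395. First find Macaulay duration:
  t   CF        PV=CF/(1+0.0395)^t    t·PV
  1         3.75         3.6075         3.6075
  2         3.75         3.4704         6.9408
  3         3.75         3.3385        10.0156
  4         3.75         3.2117        12.8468
  5         3.75         3.0896        15.4482
  6         3.75         2.9722        17.8335
  7         3.75         2.8593        20.0151
  8     1,003.75       736.2573     5,890.0583
  Σ                    758.8066     5,976.7659
P = 758.8066; Macaulay duration = 5,976.7659 / 758.8066 = 7.87653 half-year periods = 3.93827 years.
Modified duration = D_Mac / (1 + y) = 3.93827 / 1.0395 = 3.78862 years.

3.79 years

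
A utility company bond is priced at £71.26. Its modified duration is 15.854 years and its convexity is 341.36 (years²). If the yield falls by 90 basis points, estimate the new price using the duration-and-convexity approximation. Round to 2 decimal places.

Duration effect: -D_mod·Δy = -15.854 × (-0.009) = +0.142686
Convexity effect: ½·C·(Δy)² = 0.5 × 341.36 × (-0.009)² = +0.01382508
ΔP/P ≈ +0.142686 + 0.01382508 = +0.15651108
New price ≈ 71.26 × (1 + 0.15651108) = 82.4129795608.

£82.41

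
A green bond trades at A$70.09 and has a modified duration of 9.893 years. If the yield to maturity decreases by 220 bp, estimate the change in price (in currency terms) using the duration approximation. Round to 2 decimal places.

Duration approximation: ΔP/P ≈ -D_mod · Δy = -9.893 × (-0.022) = +0.217646.
ΔP ≈ 70.09 × (+0.217646) = +15.25480814.

+A$15.25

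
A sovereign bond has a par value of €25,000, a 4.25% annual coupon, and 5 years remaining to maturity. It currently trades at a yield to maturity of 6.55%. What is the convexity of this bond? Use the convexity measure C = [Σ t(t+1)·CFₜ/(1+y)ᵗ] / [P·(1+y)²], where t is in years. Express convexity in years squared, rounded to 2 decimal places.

23.53

With y = 0.0655:
  t   CF        PV=CF/(1+0.0655)^t    t·PV        t(t+1)·PV
  1     1,062.50       997.1844       997.1844       1,994.3688
  2     1,062.50       935.8840     1,871.7680       5,615.3041
  3     1,062.50       878.3520     2,635.0559      10,540.2236
  4     1,062.50       824.3566     3,297.4264      16,487.1321
  5    26,062.50    18,977.9283    94,889.6416     569,337.8497
  Σ                 22,613.7053   103,691.0764     603,974.8784
P = 22,613.7053.
Convexity = Σ t(t+1)·PV / [P·(1+y)²] = 603,974.8784 / (22,613.7053 × 1.135290) = 23.52557.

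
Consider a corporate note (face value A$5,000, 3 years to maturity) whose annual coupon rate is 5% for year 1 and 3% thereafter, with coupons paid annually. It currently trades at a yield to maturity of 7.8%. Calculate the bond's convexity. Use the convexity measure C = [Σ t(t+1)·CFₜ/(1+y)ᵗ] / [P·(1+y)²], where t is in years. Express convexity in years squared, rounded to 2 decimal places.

With y = 0.078:
  t   CF        PV=CF/(1+0.078)^t    t·PV        t(t+1)·PV
  1       250.00       231.9109       231.9109         463.8219
  2       150.00       129.0784       258.1569         774.4707
  3     5,150.00     4,111.0328    12,333.0985      49,332.3941
  Σ                  4,472.0222    12,823.1664      50,570.6867
P = 4,472.0222.
Convexity = Σ t(t+1)·PV / [P·(1+y)²] = 50,570.6867 / (4,472.0222 × 1.162084) = 9.73100.

9.73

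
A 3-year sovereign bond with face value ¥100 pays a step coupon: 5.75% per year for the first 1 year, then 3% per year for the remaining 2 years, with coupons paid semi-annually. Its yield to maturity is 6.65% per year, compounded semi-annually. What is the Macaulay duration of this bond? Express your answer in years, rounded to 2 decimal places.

2.82 years

Periodic yield y = 0.03325. Discount each cash flow and weight by its period:
  t   CF        PV=CF/(1+0.03325)^t    t·PV
  1        2.875         2.7825         2.7825
  2        2.875         2.6929         5.3859
  3        1.500         1.3598         4.0794
  4        1.500         1.3160         5.2642
  5        1.500         1.2737         6.3685
  6      101.500        83.4130       500.4778
  Σ                     92.8379       524.3582
Price P = Σ PV = 92.8379.
Macaulay duration = Σ(t·PV) / P = 524.3582 / 92.8379 = 5.64810 half-year periods.
In years: 5.64810 / 2 = 2.82405 years.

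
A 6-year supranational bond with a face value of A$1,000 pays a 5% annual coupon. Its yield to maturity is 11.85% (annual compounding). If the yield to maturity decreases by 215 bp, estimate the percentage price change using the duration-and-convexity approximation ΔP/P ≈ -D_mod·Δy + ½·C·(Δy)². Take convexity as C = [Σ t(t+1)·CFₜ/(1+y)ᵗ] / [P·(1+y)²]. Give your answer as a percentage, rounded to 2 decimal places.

+10.61%

With y = 0.1185:
  t   CF        PV=CF/(1+0.1185)^t    t·PV        t(t+1)·PV
  1        50.00        44.7027        44.7027          89.4055
  2        50.00        39.9667        79.9334         239.8001
  3        50.00        35.7324       107.1972         428.7887
  4        50.00        31.9467       127.7868         638.9341
  5        50.00        28.5621       142.8105         856.8629
  6     1,050.00       536.2575     3,217.5449      22,522.8144
  Σ                    717.1681     3,719.9755      24,776.6055
P = 717.1681; D_Mac = 5.18703 yrs; D_mod = 4.63749 yrs; C = 27.61524.
Duration effect: -4.63749 × (-0.0215) = +0.099706
Convexity effect: 0.5 × 27.61524 × (-0.0215)² = +0.0063826
ΔP/P ≈ +0.099706 + 0.0063826 = +0.106089 = +10.6089%.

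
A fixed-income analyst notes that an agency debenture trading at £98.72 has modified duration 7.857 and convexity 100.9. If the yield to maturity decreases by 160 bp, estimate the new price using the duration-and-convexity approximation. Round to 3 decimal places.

Duration effect: -D_mod·Δy = -7.857 × (-0.016) = +0.125712
Convexity effect: ½·C·(Δy)² = 0.5 × 100.9 × (-0.016)² = +0.0129152
ΔP/P ≈ +0.125712 + 0.0129152 = +0.1386272
New price ≈ 98.72 × (1 + 0.1386272) = 112.405277184.

£112.405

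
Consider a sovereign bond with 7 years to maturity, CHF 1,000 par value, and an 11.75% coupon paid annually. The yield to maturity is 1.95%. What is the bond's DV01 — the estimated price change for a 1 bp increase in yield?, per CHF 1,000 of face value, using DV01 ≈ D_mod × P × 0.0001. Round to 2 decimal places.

Periodic yield y = 0.0195.
  t   CF        PV=CF/(1+0.0195)^t    t·PV
  1       117.50       115.2526       115.2526
  2       117.50       113.0481       226.0963
  3       117.50       110.8859       332.6576
  4       117.50       108.7649       435.0598
  5       117.50       106.6846       533.4230
  6       117.50       104.6440       627.8642
  7     1,117.50       976.1958     6,833.3704
  Σ                  1,635.4759     9,103.7238
P = 1,635.4759; D_Mac = 5.56641 yrs; D_mod = 5.45994 yrs.
DV01 ≈ 5.45994 × 1,635.4759 × 0.0001 = 0.892960.

CHF 0.89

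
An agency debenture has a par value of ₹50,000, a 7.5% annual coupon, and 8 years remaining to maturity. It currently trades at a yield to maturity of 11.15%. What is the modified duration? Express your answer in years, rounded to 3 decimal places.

5.478 years

Periodic yield y = 0.1115. First find Macaulay duration:
  t   CF        PV=CF/(1+0.1115)^t    t·PV
  1     3,750.00     3,373.8192     3,373.8192
  2     3,750.00     3,035.3749     6,070.7497
  3     3,750.00     2,730.8816     8,192.6447
  4     3,750.00     2,456.9335     9,827.7339
  5     3,750.00     2,210.4665    11,052.3324
  6     3,750.00     1,988.7238    11,932.3426
  7     3,750.00     1,789.2252    12,524.5762
  8    53,750.00    23,072.9291   184,583.4331
  Σ                 40,658.3536   247,557.6319
P = 40,658.3536; Macaulay duration = 247,557.6319 / 40,658.3536 = 6.08873 years.
Modified duration = D_Mac / (1 + y) = 6.08873 / 1.1115 = 5.47794 years.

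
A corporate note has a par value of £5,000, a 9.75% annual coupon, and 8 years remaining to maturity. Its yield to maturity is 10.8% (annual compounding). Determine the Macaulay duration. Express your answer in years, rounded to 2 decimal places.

Periodic yield y = 0.108. Discount each cash flow and weight by its year:
  t   CF        PV=CF/(1+0.108)^t    t·PV
  1       487.50       439.9819       439.9819
  2       487.50       397.0956       794.1912
  3       487.50       358.3896     1,075.1687
  4       487.50       323.4563     1,293.8251
  5       487.50       291.9280     1,459.6402
  6       487.50       263.4730     1,580.8378
  7       487.50       237.7915     1,664.5404
  8     5,487.50     2,415.7748    19,326.1986
  Σ                  4,727.8907    27,634.3839
Price P = Σ PV = 4,727.8907.
Macaulay duration = Σ(t·PV) / P = 27,634.3839 / 4,727.8907 = 5.84497 years.

5.84 years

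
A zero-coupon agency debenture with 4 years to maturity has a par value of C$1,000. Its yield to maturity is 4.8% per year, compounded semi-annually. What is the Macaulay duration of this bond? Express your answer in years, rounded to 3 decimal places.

A zero-coupon bond has a single cash flow at maturity, so its Macaulay duration equals its maturity: 4 years.
(Equivalently: 8 semi-annual periods ÷ 2 = 4 years.)

4.000 years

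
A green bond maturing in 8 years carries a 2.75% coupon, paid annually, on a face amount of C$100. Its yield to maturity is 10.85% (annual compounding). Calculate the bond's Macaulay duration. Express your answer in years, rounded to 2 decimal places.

7.01 years

Periodic yield y = 0.1085. Discount each cash flow and weight by its year:
  t   CF        PV=CF/(1+0.1085)^t    t·PV
  1         2.75         2.4808         2.4808
  2         2.75         2.2380         4.4760
  3         2.75         2.0190         6.0569
  4         2.75         1.8213         7.2853
  5         2.75         1.6431         8.2153
  6         2.75         1.4822         8.8934
  7         2.75         1.3372         9.3601
  8       102.75        45.0709       360.5672
  Σ                     58.0925       407.3351
Price P = Σ PV = 58.0925.
Macaulay duration = Σ(t·PV) / P = 407.3351 / 58.0925 = 7.01184 years.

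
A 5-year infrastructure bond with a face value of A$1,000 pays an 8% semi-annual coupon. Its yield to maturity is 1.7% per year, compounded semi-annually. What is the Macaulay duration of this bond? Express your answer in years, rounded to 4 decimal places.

4.3291 years

Periodic yield y = 0.0085. Discount each cash flow and weight by its period:
  t   CF        PV=CF/(1+0.0085)^t    t·PV
  1        40.00        39.6629        39.6629
  2        40.00        39.3286        78.6571
  3        40.00        38.9971       116.9913
  4        40.00        38.6684       154.6737
  5        40.00        38.3425       191.7125
  6        40.00        38.0193       228.1160
  7        40.00        37.6989       263.8923
  8        40.00        37.3812       299.0493
  9        40.00        37.0661       333.5949
  10    1,040.00       955.5960     9,555.9598
  Σ                  1,300.7609    11,262.3098
Price P = Σ PV = 1,300.7609.
Macaulay duration = Σ(t·PV) / P = 11,262.3098 / 1,300.7609 = 8.65825 half-year periods.
In years: 8.65825 / 2 = 4.32912 years.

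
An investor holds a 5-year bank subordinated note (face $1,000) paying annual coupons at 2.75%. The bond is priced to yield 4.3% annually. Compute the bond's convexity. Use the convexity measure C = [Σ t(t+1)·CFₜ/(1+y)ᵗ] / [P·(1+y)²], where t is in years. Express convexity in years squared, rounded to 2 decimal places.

25.59

With y = 0.043:
  t   CF        PV=CF/(1+0.043)^t    t·PV        t(t+1)·PV
  1        27.50        26.3663        26.3663          52.7325
  2        27.50        25.2792        50.5585         151.6755
  3        27.50        24.2371        72.7112         290.8446
  4        27.50        23.2378        92.9513         464.7565
  5     1,027.50       832.4541     4,162.2704      24,973.6225
  Σ                    931.5745     4,404.8576      25,933.6316
P = 931.5745.
Convexity = Σ t(t+1)·PV / [P·(1+y)²] = 25,933.6316 / (931.5745 × 1.087849) = 25.59040.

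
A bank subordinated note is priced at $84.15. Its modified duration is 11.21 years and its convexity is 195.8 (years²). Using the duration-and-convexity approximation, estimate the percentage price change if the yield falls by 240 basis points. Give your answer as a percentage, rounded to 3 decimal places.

+32.543%

Duration effect: -D_mod·Δy = -11.21 × (-0.024) = +0.269040
Convexity effect: ½·C·(Δy)² = 0.5 × 195.8 × (-0.024)² = +0.0563904
ΔP/P ≈ +0.269040 + 0.0563904 = +0.3254304
= +32.54304%.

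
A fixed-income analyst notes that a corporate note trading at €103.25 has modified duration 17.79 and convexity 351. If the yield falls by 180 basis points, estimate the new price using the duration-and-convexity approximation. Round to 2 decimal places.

Duration effect: -D_mod·Δy = -17.79 × (-0.018) = +0.320220
Convexity effect: ½·C·(Δy)² = 0.5 × 351 × (-0.018)² = +0.0568620
ΔP/P ≈ +0.320220 + 0.0568620 = +0.377082
New price ≈ 103.25 × (1 + 0.377082) = 142.1837165.

€142.18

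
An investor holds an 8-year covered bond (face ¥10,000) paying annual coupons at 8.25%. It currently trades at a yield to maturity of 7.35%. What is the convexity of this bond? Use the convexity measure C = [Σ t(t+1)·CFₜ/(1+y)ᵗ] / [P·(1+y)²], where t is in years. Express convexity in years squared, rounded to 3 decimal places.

44.195

With y = 0.0735:
  t   CF        PV=CF/(1+0.0735)^t    t·PV        t(t+1)·PV
  1       825.00       768.5142       768.5142       1,537.0284
  2       825.00       715.8959     1,431.7917       4,295.3752
  3       825.00       666.8802     2,000.6405       8,002.5620
  4       825.00       621.2205     2,484.8819      12,424.4093
  5       825.00       578.6870     2,893.4349      17,360.6091
  6       825.00       539.0656     3,234.3939      22,640.7571
  7       825.00       502.1571     3,515.0997      28,120.7976
  8    10,825.00     6,137.7828    49,102.2623     441,920.3606
  Σ                 10,530.2032    65,431.0190     536,301.8993
P = 10,530.2032.
Convexity = Σ t(t+1)·PV / [P·(1+y)²] = 536,301.8993 / (10,530.2032 × 1.152402) = 44.19453.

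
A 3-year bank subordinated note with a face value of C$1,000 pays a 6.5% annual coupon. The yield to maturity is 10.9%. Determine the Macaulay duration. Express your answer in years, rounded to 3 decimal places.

Periodic yield y = 0.109. Discount each cash flow and weight by its year:
  t   CF        PV=CF/(1+0.109)^t    t·PV
  1        65.00        58.6114        58.6114
  2        65.00        52.8506       105.7013
  3     1,065.00       780.8273     2,342.4818
  Σ                    892.2893     2,506.7944
Price P = Σ PV = 892.2893.
Macaulay duration = Σ(t·PV) / P = 2,506.7944 / 892.2893 = 2.80940 years.

2.809 years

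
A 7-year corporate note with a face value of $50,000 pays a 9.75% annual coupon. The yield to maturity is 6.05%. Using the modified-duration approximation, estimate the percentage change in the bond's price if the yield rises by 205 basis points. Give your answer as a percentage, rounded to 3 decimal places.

Periodic yield y = 0.0605. Modified duration first:
  t   CF        PV=CF/(1+0.0605)^t    t·PV
  1     4,875.00     4,596.8883     4,596.8883
  2     4,875.00     4,334.6424     8,669.2848
  3     4,875.00     4,087.3573    12,262.0718
  4     4,875.00     3,854.1794    15,416.7177
  5     4,875.00     3,634.3040    18,171.5202
  6     4,875.00     3,426.9722    20,561.8333
  7    54,875.00    36,374.7338   254,623.1363
  Σ                 60,309.0774   334,301.4524
P = 60,309.0774; D_Mac = 5.54314 yrs; D_mod = 5.54314/(1+0.0605) = 5.22691 yrs.
ΔP/P ≈ -D_mod · Δy = -5.22691 × (+0.0205) = -0.107152 = -10.7152%.

-10.715%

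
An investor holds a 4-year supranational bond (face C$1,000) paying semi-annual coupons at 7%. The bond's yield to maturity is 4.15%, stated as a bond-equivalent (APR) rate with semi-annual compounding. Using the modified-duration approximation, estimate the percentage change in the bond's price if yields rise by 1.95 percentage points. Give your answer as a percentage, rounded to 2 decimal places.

Periodic yield y = 0.02075. Modified duration first:
  t   CF        PV=CF/(1+0.02075)^t    t·PV
  1        35.00        34.2885        34.2885
  2        35.00        33.5915        67.1830
  3        35.00        32.9086        98.7259
  4        35.00        32.2397       128.9587
  5        35.00        31.5843       157.9214
  6        35.00        30.9422       185.6534
  7        35.00        30.3132       212.1927
  8     1,035.00       878.1834     7,025.4675
  Σ                  1,104.0515     7,910.3911
P = 1,104.0515; D_Mac = 7.16488 half-year periods = 3.58244 yrs; D_mod = 3.58244/(1+0.02075) = 3.50961 yrs.
ΔP/P ≈ -D_mod · Δy = -3.50961 × (+0.0195) = -0.068437 = -6.8437%.

-6.84%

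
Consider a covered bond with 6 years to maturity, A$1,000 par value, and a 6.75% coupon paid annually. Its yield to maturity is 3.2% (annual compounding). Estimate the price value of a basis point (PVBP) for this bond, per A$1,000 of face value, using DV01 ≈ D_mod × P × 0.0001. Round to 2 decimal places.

Periodic yield y = 0.032.
  t   CF        PV=CF/(1+0.032)^t    t·PV
  1        67.50        65.4070        65.4070
  2        67.50        63.3789       126.7577
  3        67.50        61.4136       184.2409
  4        67.50        59.5093       238.0373
  5        67.50        57.6641       288.3203
  6     1,067.50       883.6692     5,302.0150
  Σ                  1,191.0420     6,204.7781
P = 1,191.0420; D_Mac = 5.20954 yrs; D_mod = 5.04800 yrs.
DV01 ≈ 5.04800 × 1,191.0420 × 0.0001 = 0.601238.

A$0.60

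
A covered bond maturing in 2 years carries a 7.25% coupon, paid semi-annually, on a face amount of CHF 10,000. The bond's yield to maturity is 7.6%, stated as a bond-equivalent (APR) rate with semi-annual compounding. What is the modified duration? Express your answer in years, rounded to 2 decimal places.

1.83 years

Periodic yield y = 0.038. First find Macaulay duration:
  t   CF        PV=CF/(1+0.038)^t    t·PV
  1       362.50       349.2293       349.2293
  2       362.50       336.4444       672.8888
  3       362.50       324.1276       972.3827
  4    10,362.50     8,926.3750    35,705.5001
  Σ                  9,936.1763    37,700.0009
P = 9,936.1763; Macaulay duration = 37,700.0009 / 9,936.1763 = 3.79422 half-year periods = 1.89711 years.
Modified duration = D_Mac / (1 + y) = 1.89711 / 1.038 = 1.82766 years.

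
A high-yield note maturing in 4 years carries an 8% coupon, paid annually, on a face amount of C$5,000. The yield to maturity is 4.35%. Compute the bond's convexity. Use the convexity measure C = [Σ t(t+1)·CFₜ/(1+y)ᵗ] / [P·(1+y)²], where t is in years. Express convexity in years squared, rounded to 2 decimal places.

15.96

With y = 0.0435:
  t   CF        PV=CF/(1+0.0435)^t    t·PV        t(t+1)·PV
  1       400.00       383.3253       383.3253         766.6507
  2       400.00       367.3458       734.6916       2,204.0748
  3       400.00       352.0324     1,056.0972       4,224.3887
  4     5,400.00     4,554.3242    18,217.2969      91,086.4847
  Σ                  5,657.0278    20,391.4111      98,281.5990
P = 5,657.0278.
Convexity = Σ t(t+1)·PV / [P·(1+y)²] = 98,281.5990 / (5,657.0278 × 1.088892) = 15.95508.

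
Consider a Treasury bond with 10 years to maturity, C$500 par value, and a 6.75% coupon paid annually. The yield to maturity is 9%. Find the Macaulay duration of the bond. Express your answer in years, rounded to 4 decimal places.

7.3661 years

Periodic yield y = 0.09. Discount each cash flow and weight by its year:
  t   CF        PV=CF/(1+0.09)^t    t·PV
  1        33.75        30.9633        30.9633
  2        33.75        28.4067        56.8134
  3        33.75        26.0612        78.1836
  4        33.75        23.9094        95.6374
  5        33.75        21.9352       109.6759
  6        33.75        20.1240       120.7441
  7        33.75        18.4624       129.2368
  8        33.75        16.9380       135.5039
  9        33.75        15.5394       139.8549
  10      533.75       225.4618     2,254.6177
  Σ                    427.8014     3,151.2311
Price P = Σ PV = 427.8014.
Macaulay duration = Σ(t·PV) / P = 3,151.2311 / 427.8014 = 7.36611 years.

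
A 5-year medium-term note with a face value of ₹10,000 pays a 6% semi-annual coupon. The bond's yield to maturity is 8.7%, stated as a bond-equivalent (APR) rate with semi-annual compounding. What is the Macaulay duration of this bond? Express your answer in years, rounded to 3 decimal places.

4.350 years

Periodic yield y = 0.0435. Discount each cash flow and weight by its period:
  t   CF        PV=CF/(1+0.0435)^t    t·PV
  1       300.00       287.4940       287.4940
  2       300.00       275.5094       551.0187
  3       300.00       264.0243       792.0729
  4       300.00       253.0180     1,012.0721
  5       300.00       242.4705     1,212.3527
  6       300.00       232.3628     1,394.1766
  7       300.00       222.6763     1,558.7344
  8       300.00       213.3937     1,707.1497
  9       300.00       204.4981     1,840.4825
  10   10,300.00     6,728.4138    67,284.1377
  Σ                  8,923.8609    77,639.6912
Price P = Σ PV = 8,923.8609.
Macaulay duration = Σ(t·PV) / P = 77,639.6912 / 8,923.8609 = 8.70024 half-year periods.
In years: 8.70024 / 2 = 4.35012 years.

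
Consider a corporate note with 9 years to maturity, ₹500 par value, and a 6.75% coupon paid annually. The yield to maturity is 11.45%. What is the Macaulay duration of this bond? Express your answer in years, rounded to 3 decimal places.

Periodic yield y = 0.1145. Discount each cash flow and weight by its year:
  t   CF        PV=CF/(1+0.1145)^t    t·PV
  1        33.75        30.2826        30.2826
  2        33.75        27.1715        54.3430
  3        33.75        24.3800        73.1400
  4        33.75        21.8753        87.5011
  5        33.75        19.6279        98.1394
  6        33.75        17.6114       105.6683
  7        33.75        15.8020       110.6143
  8        33.75        14.1786       113.4288
  9       533.75       201.1950     1,810.7552
  Σ                    372.1243     2,483.8727
Price P = Σ PV = 372.1243.
Macaulay duration = Σ(t·PV) / P = 2,483.8727 / 372.1243 = 6.67485 years.

6.675 years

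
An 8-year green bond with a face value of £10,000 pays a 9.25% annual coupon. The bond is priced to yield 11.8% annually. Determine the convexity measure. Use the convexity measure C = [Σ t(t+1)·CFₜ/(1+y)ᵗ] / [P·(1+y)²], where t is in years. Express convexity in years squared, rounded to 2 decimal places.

With y = 0.118:
  t   CF        PV=CF/(1+0.118)^t    t·PV        t(t+1)·PV
  1       925.00       827.3703       827.3703       1,654.7406
  2       925.00       740.0450     1,480.0900       4,440.2700
  3       925.00       661.9365     1,985.8095       7,943.2379
  4       925.00       592.0720     2,368.2880      11,841.4399
  5       925.00       529.5814     2,647.9069      15,887.4417
  6       925.00       473.6864     2,842.1184      19,894.8286
  7       925.00       423.6909     2,965.8361      23,726.6888
  8    10,925.00     4,475.9685    35,807.7477     322,269.7289
  Σ                  8,724.3509    50,925.1668     407,658.3763
P = 8,724.3509.
Convexity = Σ t(t+1)·PV / [P·(1+y)²] = 407,658.3763 / (8,724.3509 × 1.249924) = 37.38347.

37.38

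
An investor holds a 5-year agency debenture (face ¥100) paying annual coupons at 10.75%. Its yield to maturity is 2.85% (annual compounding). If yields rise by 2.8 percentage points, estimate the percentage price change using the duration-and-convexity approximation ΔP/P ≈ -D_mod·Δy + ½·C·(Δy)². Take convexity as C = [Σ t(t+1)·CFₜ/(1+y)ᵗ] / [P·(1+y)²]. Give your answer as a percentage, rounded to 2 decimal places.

With y = 0.0285:
  t   CF        PV=CF/(1+0.0285)^t    t·PV        t(t+1)·PV
  1        10.75        10.4521        10.4521          20.9042
  2        10.75        10.1625        20.3250          60.9749
  3        10.75         9.8809        29.6426         118.5705
  4        10.75         9.6071        38.4283         192.1415
  5       110.75        96.2326       481.1630       2,886.9782
  Σ                    136.3352       580.0111       3,279.5695
P = 136.3352; D_Mac = 4.25430 yrs; D_mod = 4.13641 yrs; C = 22.74052.
Duration effect: -4.13641 × (+0.028) = -0.115820
Convexity effect: 0.5 × 22.74052 × (0.028)² = +0.0089143
ΔP/P ≈ -0.115820 + 0.0089143 = -0.106905 = -10.6905%.

-10.69%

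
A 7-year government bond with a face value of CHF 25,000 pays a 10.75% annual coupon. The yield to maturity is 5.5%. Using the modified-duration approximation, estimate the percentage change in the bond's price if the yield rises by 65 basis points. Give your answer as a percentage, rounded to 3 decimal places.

-3.381%

Periodic yield y = 0.055. Modified duration first:
  t   CF        PV=CF/(1+0.055)^t    t·PV
  1     2,687.50     2,547.3934     2,547.3934
  2     2,687.50     2,414.5909     4,829.1817
  3     2,687.50     2,288.7117     6,866.1352
  4     2,687.50     2,169.3950     8,677.5800
  5     2,687.50     2,056.2986    10,281.4929
  6     2,687.50     1,949.0982    11,694.5891
  7    27,687.50    19,033.4066   133,233.8465
  Σ                 32,458.8943   178,130.2187
P = 32,458.8943; D_Mac = 5.48787 yrs; D_mod = 5.48787/(1+0.055) = 5.20177 yrs.
ΔP/P ≈ -D_mod · Δy = -5.20177 × (+0.0065) = -0.033812 = -3.3812%.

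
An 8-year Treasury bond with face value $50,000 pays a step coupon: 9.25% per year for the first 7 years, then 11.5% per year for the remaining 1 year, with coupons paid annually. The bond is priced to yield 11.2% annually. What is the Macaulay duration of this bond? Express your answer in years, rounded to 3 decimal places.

Periodic yield y = 0.112. Discount each cash flow and weight by its year:
  t   CF        PV=CF/(1+0.112)^t    t·PV
  1     4,625.00     4,159.1727     4,159.1727
  2     4,625.00     3,740.2632     7,480.5264
  3     4,625.00     3,363.5460    10,090.6381
  4     4,625.00     3,024.7716    12,099.0864
  5     4,625.00     2,720.1184    13,600.5918
  6     4,625.00     2,446.1496    14,676.8976
  7     4,625.00     2,199.7748    15,398.4237
  8    55,750.00    23,845.5077   190,764.0617
  Σ                 45,499.3040   268,269.3984
Price P = Σ PV = 45,499.3040.
Macaulay duration = Σ(t·PV) / P = 268,269.3984 / 45,499.3040 = 5.89612 years.

5.896 years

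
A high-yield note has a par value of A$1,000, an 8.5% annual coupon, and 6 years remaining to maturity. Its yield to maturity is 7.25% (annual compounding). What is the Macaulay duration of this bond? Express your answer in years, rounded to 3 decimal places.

Periodic yield y = 0.0725. Discount each cash flow and weight by its year:
  t   CF        PV=CF/(1+0.0725)^t    t·PV
  1        85.00        79.2541        79.2541
  2        85.00        73.8966       147.7932
  3        85.00        68.9012       206.7037
  4        85.00        64.2436       256.9743
  5        85.00        59.9008       299.5039
  6     1,085.00       712.9284     4,277.5706
  Σ                  1,059.1247     5,267.7997
Price P = Σ PV = 1,059.1247.
Macaulay duration = Σ(t·PV) / P = 5,267.7997 / 1,059.1247 = 4.97373 years.

4.974 years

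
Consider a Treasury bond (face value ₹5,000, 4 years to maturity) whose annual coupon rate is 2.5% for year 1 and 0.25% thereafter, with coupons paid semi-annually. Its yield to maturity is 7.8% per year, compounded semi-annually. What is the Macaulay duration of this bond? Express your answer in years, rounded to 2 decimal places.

3.89 years

Periodic yield y = 0.039. Discount each cash flow and weight by its period:
  t   CF        PV=CF/(1+0.039)^t    t·PV
  1        62.50        60.1540        60.1540
  2        62.50        57.8960       115.7921
  3         6.25         5.5723        16.7169
  4         6.25         5.3631        21.4525
  5         6.25         5.1618        25.8091
  6         6.25         4.9681        29.8084
  7         6.25         4.7816        33.4710
  8     5,006.25     3,686.2786    29,490.2287
  Σ                  3,830.1755    29,793.4326
Price P = Σ PV = 3,830.1755.
Macaulay duration = Σ(t·PV) / P = 29,793.4326 / 3,830.1755 = 7.77861 half-year periods.
In years: 7.77861 / 2 = 3.88930 years.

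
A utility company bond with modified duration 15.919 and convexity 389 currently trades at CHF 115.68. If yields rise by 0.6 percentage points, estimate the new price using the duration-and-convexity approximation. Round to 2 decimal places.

CHF 105.44

Duration effect: -D_mod·Δy = -15.919 × (+0.006) = -0.095514
Convexity effect: ½·C·(Δy)² = 0.5 × 389 × (0.006)² = +0.0070020
ΔP/P ≈ -0.095514 + 0.0070020 = -0.088512
New price ≈ 115.68 × (1 - 0.088512) = 105.44093184.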